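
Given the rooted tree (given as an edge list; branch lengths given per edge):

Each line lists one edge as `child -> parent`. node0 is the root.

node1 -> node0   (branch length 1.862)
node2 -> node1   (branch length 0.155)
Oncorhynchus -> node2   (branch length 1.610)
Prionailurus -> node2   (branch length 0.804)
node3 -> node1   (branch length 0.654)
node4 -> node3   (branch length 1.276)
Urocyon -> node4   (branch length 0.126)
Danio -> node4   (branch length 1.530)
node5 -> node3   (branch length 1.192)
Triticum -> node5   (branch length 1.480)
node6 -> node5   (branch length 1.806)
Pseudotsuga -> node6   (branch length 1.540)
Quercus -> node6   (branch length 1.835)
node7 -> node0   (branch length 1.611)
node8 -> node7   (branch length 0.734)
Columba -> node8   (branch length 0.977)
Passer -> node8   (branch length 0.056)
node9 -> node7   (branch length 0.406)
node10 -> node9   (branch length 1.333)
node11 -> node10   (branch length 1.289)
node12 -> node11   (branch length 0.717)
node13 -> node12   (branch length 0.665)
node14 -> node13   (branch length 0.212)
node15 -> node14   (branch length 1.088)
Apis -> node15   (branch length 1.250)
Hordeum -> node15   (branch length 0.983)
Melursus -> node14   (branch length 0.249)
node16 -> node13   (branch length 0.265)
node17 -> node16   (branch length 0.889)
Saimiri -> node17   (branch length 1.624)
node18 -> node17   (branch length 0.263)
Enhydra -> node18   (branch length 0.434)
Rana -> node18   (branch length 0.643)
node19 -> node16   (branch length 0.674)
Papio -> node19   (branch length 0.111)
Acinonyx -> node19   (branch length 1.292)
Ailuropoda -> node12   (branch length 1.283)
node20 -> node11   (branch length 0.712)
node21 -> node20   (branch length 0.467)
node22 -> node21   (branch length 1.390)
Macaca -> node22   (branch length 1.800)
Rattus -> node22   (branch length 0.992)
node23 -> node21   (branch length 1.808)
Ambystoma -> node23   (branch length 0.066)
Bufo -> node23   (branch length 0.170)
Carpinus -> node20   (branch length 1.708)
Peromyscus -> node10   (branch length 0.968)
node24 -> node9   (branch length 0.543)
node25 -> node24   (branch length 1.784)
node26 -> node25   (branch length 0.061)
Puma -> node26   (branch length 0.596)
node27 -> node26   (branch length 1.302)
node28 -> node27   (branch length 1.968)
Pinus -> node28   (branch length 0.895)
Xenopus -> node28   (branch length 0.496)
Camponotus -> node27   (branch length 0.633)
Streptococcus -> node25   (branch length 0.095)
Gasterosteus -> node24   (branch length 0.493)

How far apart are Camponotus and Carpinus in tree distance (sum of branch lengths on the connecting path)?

The path runs Camponotus → … → MRCA → … → Carpinus; the MRCA is the node subtending (((((((Apis,Hordeum),Melursus),((Saimiri,(Enhydra,Rana)),(Papio,Acinonyx))),Ailuropoda),(((Macaca,Rattus),(Ambystoma,Bufo)),Carpinus)),Peromyscus),(((Puma,((Pinus,Xenopus),Camponotus)),Streptococcus),Gasterosteus)).
Branch lengths along that path: 0.633 + 1.302 + 0.061 + 1.784 + 0.543 + 1.333 + 1.289 + 0.712 + 1.708 = 9.365.

9.365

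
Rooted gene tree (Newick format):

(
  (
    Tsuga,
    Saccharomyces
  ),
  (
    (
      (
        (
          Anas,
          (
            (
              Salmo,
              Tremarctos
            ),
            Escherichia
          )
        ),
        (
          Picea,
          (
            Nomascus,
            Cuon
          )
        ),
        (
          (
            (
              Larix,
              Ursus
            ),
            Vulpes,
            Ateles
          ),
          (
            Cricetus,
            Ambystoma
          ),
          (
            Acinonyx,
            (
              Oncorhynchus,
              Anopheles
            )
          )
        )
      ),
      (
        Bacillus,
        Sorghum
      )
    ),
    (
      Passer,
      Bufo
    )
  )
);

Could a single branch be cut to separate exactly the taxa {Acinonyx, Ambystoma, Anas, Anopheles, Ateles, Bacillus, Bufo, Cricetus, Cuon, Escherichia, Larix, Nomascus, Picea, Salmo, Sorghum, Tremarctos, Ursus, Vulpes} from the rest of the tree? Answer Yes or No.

No

The MRCA of the listed taxa subtends ((((Anas,((Salmo,Tremarctos),Escherichia)),(Picea,(Nomascus,Cuon)),(((Larix,Ursus),Vulpes,Ateles),(Cricetus,Ambystoma),(Acinonyx,(Oncorhynchus,Anopheles)))),(Bacillus,Sorghum)),(Passer,Bufo)).
That clade also contains Oncorhynchus, Passer, which are not in the proposed group, so the group is not monophyletic.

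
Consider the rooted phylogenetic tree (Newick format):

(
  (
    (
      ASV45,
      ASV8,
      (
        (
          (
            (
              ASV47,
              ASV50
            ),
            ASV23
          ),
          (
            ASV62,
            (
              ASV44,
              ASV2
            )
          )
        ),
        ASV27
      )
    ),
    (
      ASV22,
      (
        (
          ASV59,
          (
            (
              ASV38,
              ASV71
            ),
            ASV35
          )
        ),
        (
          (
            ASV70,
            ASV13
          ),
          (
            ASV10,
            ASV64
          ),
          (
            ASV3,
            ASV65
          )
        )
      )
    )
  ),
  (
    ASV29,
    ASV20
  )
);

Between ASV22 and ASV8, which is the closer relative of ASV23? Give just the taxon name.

The MRCA of ASV23 and ASV8 subtends (ASV45,ASV8,((((ASV47,ASV50),ASV23),(ASV62,(ASV44,ASV2))),ASV27)) (9 taxa).
The MRCA of ASV23 and ASV22 subtends ((ASV45,ASV8,((((ASV47,ASV50),ASV23),(ASV62,(ASV44,ASV2))),ASV27)),(ASV22,((ASV59,((ASV38,ASV71),ASV35)),((ASV70,ASV13),(ASV10,ASV64),(ASV3,ASV65))))) (20 taxa).
The first is nested inside the second, so ASV23 shares a more recent common ancestor with ASV8.

ASV8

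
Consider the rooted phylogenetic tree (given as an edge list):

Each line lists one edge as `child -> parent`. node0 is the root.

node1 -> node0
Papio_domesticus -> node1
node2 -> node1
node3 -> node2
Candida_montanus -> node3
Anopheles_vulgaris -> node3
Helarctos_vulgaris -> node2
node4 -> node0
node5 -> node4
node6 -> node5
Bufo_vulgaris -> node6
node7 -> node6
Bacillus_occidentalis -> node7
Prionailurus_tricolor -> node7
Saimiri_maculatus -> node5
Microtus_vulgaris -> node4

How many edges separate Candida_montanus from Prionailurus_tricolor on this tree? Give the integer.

9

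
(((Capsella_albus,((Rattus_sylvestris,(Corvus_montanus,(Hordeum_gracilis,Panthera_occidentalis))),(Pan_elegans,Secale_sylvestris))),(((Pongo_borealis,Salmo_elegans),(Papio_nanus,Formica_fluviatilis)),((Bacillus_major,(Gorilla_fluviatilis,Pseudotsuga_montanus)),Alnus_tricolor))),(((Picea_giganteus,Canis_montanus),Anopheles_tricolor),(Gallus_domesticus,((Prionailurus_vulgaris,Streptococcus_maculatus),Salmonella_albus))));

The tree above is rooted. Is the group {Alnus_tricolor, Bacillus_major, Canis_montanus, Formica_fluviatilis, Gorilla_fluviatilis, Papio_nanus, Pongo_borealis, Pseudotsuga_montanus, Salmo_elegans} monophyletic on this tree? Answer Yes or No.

No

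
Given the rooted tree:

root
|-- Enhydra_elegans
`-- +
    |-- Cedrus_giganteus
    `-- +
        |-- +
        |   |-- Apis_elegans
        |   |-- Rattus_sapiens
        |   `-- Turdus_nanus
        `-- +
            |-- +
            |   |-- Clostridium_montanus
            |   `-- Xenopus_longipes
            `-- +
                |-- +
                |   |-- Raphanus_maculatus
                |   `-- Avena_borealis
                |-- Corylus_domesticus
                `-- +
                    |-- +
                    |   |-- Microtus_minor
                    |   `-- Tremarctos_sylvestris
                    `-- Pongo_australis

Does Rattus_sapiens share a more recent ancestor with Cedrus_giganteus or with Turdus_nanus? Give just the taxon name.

Turdus_nanus

The MRCA of Rattus_sapiens and Turdus_nanus subtends (Apis_elegans,Rattus_sapiens,Turdus_nanus) (3 taxa).
The MRCA of Rattus_sapiens and Cedrus_giganteus subtends (Cedrus_giganteus,((Apis_elegans,Rattus_sapiens,Turdus_nanus),((Clostridium_montanus,Xenopus_longipes),((Raphanus_maculatus,Avena_borealis),Corylus_domesticus,((Microtus_minor,Tremarctos_sylvestris),Pongo_australis))))) (12 taxa).
The first is nested inside the second, so Rattus_sapiens shares a more recent common ancestor with Turdus_nanus.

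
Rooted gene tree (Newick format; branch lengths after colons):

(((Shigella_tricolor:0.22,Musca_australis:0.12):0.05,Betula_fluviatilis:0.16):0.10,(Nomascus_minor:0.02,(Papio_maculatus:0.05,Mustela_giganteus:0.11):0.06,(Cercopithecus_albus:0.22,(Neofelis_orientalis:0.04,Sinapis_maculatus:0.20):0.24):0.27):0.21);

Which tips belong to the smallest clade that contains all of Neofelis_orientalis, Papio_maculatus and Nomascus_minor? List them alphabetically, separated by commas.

Tracing Neofelis_orientalis: it sits inside (Neofelis_orientalis,Sinapis_maculatus).
Tracing Papio_maculatus: it sits inside (Papio_maculatus,Mustela_giganteus).
Tracing Nomascus_minor: it sits inside (Nomascus_minor,(Papio_maculatus,Mustela_giganteus),(Cercopithecus_albus,(Neofelis_orientalis,Sinapis_maculatus))).
The smallest clade enclosing all 3 is (Nomascus_minor,(Papio_maculatus,Mustela_giganteus),(Cercopithecus_albus,(Neofelis_orientalis,Sinapis_maculatus))); the answer is its 6 terminal taxa in alphabetical order.

Cercopithecus_albus, Mustela_giganteus, Neofelis_orientalis, Nomascus_minor, Papio_maculatus, Sinapis_maculatus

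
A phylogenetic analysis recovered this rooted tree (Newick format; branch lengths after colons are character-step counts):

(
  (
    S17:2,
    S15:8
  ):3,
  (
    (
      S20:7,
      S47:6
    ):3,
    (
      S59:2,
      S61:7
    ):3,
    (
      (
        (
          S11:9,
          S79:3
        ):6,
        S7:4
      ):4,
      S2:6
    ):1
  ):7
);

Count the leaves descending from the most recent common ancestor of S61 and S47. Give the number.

The MRCA of S61 and S47 is the node subtending ((S20,S47),(S59,S61),(((S11,S79),S7),S2)).
That clade contains 8 terminal taxa: S11, S2, S20, S47, S59, S61, S7, S79.

8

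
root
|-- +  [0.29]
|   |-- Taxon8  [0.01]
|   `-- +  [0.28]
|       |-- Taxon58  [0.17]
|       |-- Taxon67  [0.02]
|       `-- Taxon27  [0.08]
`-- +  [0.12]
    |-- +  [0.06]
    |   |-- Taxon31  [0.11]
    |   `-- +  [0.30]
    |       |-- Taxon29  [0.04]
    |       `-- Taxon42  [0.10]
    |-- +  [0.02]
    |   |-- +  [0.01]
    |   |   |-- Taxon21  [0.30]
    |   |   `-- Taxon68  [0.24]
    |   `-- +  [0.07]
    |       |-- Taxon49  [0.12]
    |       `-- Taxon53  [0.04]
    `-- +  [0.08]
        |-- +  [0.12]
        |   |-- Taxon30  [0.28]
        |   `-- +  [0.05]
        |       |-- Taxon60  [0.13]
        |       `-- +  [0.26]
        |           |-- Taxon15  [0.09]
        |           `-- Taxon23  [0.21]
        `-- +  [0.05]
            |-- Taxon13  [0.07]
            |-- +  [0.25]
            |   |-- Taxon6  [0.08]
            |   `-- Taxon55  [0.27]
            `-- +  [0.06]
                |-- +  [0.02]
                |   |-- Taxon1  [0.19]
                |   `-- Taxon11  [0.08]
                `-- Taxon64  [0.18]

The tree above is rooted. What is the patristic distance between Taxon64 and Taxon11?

The path runs Taxon64 → … → MRCA → … → Taxon11; the MRCA is the node subtending ((Taxon1,Taxon11),Taxon64).
Branch lengths along that path: 0.18 + 0.02 + 0.08 = 0.28.

0.28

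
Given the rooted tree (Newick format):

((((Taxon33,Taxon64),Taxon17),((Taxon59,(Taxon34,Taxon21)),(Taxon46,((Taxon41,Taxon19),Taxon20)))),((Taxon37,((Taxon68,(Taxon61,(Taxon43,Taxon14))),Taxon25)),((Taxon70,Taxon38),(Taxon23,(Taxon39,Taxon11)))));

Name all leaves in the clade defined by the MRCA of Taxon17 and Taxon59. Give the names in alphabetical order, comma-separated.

Taxon17, Taxon19, Taxon20, Taxon21, Taxon33, Taxon34, Taxon41, Taxon46, Taxon59, Taxon64

Tracing Taxon17: it sits inside ((Taxon33,Taxon64),Taxon17).
Tracing Taxon59: it sits inside (Taxon59,(Taxon34,Taxon21)).
The smallest clade enclosing both is (((Taxon33,Taxon64),Taxon17),((Taxon59,(Taxon34,Taxon21)),(Taxon46,((Taxon41,Taxon19),Taxon20)))); the answer is its 10 terminal taxa in alphabetical order.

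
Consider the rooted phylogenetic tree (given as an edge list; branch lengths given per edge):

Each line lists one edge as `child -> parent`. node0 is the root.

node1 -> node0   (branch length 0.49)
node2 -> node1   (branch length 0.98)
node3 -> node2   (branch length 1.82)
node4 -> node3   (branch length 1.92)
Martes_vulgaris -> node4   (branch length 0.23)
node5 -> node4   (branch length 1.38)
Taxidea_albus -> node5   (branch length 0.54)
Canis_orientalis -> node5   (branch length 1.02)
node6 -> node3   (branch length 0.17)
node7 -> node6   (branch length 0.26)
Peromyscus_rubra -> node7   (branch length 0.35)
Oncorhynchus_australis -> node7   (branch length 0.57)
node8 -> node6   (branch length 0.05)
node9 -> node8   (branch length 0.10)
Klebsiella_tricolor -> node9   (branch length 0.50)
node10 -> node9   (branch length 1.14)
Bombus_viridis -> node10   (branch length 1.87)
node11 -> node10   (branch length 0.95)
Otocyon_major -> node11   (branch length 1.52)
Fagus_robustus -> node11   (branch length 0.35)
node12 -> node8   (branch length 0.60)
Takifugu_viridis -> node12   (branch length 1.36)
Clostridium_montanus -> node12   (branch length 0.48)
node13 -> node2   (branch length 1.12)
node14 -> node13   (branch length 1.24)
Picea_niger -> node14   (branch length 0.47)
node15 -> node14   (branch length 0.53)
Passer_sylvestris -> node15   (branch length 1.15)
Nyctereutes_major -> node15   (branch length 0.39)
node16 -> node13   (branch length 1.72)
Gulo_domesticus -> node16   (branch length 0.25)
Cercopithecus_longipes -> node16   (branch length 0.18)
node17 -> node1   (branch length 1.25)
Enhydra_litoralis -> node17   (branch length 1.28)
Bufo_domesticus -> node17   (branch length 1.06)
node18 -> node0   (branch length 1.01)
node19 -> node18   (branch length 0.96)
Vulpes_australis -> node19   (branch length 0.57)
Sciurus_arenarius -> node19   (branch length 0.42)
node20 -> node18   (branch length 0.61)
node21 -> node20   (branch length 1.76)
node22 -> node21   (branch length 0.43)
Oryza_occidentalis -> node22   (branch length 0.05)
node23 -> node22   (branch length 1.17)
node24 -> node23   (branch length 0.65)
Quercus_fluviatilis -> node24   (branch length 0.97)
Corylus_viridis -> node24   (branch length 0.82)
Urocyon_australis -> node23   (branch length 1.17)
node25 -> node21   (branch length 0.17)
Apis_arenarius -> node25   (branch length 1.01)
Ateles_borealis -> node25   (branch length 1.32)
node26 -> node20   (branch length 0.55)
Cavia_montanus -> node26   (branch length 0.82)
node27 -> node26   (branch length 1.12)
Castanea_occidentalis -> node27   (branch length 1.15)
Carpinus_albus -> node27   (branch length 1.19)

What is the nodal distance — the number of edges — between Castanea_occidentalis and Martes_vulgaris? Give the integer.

The MRCA of Castanea_occidentalis and Martes_vulgaris is the root of the tree.
From Castanea_occidentalis up to that node: 5 branches. From Martes_vulgaris up to the same node: 5 branches. Total: 5 + 5 = 10.

10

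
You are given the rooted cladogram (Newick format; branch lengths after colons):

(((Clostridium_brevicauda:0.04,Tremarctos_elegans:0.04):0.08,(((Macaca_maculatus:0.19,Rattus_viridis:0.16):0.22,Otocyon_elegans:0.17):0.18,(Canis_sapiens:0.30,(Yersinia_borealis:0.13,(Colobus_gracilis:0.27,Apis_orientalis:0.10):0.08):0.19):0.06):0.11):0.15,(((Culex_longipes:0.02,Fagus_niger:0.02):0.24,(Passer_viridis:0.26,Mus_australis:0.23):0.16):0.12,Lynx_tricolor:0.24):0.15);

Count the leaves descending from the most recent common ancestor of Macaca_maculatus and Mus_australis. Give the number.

14

The MRCA of Macaca_maculatus and Mus_australis is the root, so the clade is the entire tree.
That clade contains 14 terminal taxa: Apis_orientalis, Canis_sapiens, Clostridium_brevicauda, Colobus_gracilis, Culex_longipes, Fagus_niger, Lynx_tricolor, Macaca_maculatus, Mus_australis, Otocyon_elegans, Passer_viridis, Rattus_viridis, Tremarctos_elegans, Yersinia_borealis.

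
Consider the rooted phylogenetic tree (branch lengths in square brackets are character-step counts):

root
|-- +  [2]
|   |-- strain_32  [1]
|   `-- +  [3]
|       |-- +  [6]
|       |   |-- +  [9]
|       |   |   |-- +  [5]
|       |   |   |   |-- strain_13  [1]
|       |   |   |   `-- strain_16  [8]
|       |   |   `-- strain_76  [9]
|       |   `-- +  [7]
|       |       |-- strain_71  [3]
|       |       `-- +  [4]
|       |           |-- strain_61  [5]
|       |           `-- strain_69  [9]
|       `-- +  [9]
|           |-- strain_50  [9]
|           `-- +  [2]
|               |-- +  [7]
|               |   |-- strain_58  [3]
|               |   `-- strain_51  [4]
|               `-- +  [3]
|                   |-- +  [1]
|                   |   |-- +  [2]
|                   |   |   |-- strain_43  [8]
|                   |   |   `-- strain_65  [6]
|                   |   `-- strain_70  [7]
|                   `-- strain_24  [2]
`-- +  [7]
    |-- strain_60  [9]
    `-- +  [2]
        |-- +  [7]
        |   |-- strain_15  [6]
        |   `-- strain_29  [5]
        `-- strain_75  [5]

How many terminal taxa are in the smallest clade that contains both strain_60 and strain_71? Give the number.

The MRCA of strain_60 and strain_71 is the root, so the clade is the entire tree.
That clade contains 18 terminal taxa: strain_13, strain_15, strain_16, strain_24, strain_29, strain_32, strain_43, strain_50, strain_51, strain_58, strain_60, strain_61, strain_65, strain_69, strain_70, strain_71, strain_75, strain_76.

18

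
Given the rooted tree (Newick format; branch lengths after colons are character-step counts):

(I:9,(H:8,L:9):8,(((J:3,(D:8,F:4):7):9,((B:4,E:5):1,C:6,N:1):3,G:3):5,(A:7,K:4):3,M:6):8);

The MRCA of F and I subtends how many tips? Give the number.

The MRCA of F and I is the root, so the clade is the entire tree.
That clade contains 14 terminal taxa: A, B, C, D, E, F, G, H, I, J, K, L, M, N.

14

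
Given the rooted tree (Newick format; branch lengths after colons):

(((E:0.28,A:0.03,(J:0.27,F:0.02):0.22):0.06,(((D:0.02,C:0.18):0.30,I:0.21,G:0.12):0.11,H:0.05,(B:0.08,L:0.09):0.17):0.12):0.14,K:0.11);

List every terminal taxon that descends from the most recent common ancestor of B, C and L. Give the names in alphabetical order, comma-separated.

Tracing B: it sits inside (B,L).
Tracing C: it sits inside (D,C).
Tracing L: it sits inside (B,L).
The smallest clade enclosing all 3 is (((D,C),I,G),H,(B,L)); the answer is its 7 terminal taxa in alphabetical order.

B, C, D, G, H, I, L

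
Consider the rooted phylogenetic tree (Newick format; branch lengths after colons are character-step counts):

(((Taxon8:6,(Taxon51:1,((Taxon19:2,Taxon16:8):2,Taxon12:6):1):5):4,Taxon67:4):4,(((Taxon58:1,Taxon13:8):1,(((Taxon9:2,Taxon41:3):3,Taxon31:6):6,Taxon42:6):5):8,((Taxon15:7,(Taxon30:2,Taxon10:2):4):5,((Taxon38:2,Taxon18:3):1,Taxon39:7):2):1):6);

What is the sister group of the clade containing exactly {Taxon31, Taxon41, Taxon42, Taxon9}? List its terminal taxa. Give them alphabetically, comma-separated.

The clade containing exactly {Taxon31, Taxon41, Taxon42, Taxon9} attaches to the tree at the node subtending ((Taxon58,Taxon13),(((Taxon9,Taxon41),Taxon31),Taxon42)).
The other lineage descending from that same node — the sister group — is (Taxon58,Taxon13); its 2 tips in alphabetical order are the answer.

Taxon13, Taxon58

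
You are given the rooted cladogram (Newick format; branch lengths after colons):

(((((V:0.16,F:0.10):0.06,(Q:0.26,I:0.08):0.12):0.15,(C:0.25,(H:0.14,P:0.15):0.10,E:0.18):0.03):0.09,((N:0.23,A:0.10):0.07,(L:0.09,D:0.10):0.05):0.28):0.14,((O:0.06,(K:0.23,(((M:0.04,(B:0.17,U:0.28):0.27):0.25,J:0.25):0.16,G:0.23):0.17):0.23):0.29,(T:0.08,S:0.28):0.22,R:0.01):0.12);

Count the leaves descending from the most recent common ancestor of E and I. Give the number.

8

The MRCA of E and I is the node subtending (((V,F),(Q,I)),(C,(H,P),E)).
That clade contains 8 terminal taxa: C, E, F, H, I, P, Q, V.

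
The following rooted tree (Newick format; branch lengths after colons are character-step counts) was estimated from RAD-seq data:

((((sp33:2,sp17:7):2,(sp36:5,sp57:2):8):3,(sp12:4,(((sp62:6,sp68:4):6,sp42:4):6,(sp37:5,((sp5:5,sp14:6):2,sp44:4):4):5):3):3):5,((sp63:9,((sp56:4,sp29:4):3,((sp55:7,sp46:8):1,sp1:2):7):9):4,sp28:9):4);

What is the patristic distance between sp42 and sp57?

29

The path runs sp42 → … → MRCA → … → sp57; the MRCA is the node subtending (((sp33,sp17),(sp36,sp57)),(sp12,(((sp62,sp68),sp42),(sp37,((sp5,sp14),sp44))))).
Branch lengths along that path: 4 + 6 + 3 + 3 + 3 + 8 + 2 = 29.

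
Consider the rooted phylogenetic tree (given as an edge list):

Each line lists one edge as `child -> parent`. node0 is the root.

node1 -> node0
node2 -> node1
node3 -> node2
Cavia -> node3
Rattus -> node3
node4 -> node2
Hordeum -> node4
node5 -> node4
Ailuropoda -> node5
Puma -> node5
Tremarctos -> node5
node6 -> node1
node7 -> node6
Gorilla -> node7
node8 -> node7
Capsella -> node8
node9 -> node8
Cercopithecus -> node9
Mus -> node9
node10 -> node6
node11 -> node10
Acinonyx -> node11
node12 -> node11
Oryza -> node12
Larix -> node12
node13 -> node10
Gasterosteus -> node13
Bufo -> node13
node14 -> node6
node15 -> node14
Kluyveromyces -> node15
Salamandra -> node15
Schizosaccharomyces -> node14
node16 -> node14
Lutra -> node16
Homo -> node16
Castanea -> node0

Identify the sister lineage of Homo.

Lutra

Homo attaches to the tree at the node subtending (Lutra,Homo).
The other lineage descending from that same node — the sister group — is the single tip Lutra.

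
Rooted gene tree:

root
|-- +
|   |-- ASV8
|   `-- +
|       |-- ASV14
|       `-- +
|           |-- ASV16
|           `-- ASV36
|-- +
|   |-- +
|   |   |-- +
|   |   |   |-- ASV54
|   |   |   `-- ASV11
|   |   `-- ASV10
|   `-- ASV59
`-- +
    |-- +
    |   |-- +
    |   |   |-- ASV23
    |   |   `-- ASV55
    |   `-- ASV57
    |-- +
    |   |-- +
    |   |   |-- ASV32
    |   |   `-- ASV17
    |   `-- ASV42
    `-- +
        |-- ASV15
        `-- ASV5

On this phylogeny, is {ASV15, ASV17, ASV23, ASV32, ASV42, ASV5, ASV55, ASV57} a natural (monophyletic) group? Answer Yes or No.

Yes

The most recent common ancestor of these taxa subtends (((ASV23,ASV55),ASV57),((ASV32,ASV17),ASV42),(ASV15,ASV5)).
That clade has exactly 8 tips — every listed taxon and nothing else — so the group is monophyletic.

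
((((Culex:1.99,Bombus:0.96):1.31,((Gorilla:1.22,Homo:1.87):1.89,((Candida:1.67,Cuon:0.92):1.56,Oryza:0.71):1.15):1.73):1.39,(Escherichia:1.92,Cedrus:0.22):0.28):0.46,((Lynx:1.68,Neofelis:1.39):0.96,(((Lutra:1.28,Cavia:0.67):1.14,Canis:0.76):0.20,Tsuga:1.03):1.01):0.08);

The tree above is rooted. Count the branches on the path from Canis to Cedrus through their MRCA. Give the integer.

The MRCA of Canis and Cedrus is the root of the tree.
From Canis up to that node: 4 branches. From Cedrus up to the same node: 3 branches. Total: 4 + 3 = 7.

7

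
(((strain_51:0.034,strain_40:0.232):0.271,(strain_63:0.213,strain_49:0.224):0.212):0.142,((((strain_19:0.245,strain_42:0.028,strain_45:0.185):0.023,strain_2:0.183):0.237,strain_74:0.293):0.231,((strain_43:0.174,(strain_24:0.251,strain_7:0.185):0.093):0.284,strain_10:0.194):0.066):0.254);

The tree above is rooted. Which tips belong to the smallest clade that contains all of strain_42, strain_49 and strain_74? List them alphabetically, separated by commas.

Tracing strain_42: it sits inside (strain_19,strain_42,strain_45).
Tracing strain_49: it sits inside (strain_63,strain_49).
Tracing strain_74: it sits inside (((strain_19,strain_42,strain_45),strain_2),strain_74).
The smallest clade enclosing all 3 is the whole tree (their MRCA is the root), so the answer is all 13 tips in alphabetical order.

strain_10, strain_19, strain_2, strain_24, strain_40, strain_42, strain_43, strain_45, strain_49, strain_51, strain_63, strain_7, strain_74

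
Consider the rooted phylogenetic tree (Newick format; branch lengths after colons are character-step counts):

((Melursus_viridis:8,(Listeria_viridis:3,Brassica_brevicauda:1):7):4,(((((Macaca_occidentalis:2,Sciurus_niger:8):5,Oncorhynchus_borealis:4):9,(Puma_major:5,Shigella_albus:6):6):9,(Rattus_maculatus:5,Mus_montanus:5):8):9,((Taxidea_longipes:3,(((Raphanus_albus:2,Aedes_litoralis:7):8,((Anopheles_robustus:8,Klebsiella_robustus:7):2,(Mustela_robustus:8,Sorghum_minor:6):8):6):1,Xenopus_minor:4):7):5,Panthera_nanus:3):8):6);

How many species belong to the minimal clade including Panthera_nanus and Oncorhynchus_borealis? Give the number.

16

The MRCA of Panthera_nanus and Oncorhynchus_borealis is the node subtending (((((Macaca_occidentalis,Sciurus_niger),Oncorhynchus_borealis),(Puma_major,Shigella_albus)),(Rattus_maculatus,Mus_montanus)),((Taxidea_longipes,(((Raphanus_albus,Aedes_litoralis),((Anopheles_robustus,Klebsiella_robustus),(Mustela_robustus,Sorghum_minor))),Xenopus_minor)),Panthera_nanus)).
That clade contains 16 terminal taxa: Aedes_litoralis, Anopheles_robustus, Klebsiella_robustus, Macaca_occidentalis, Mus_montanus, Mustela_robustus, Oncorhynchus_borealis, Panthera_nanus, Puma_major, Raphanus_albus, Rattus_maculatus, Sciurus_niger, Shigella_albus, Sorghum_minor, Taxidea_longipes, Xenopus_minor.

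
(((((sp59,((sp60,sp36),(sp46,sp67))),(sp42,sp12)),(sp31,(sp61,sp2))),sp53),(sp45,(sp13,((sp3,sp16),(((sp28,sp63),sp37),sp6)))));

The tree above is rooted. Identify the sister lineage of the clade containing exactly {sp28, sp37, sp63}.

sp6

The clade containing exactly {sp28, sp37, sp63} attaches to the tree at the node subtending (((sp28,sp63),sp37),sp6).
The other lineage descending from that same node — the sister group — is the single tip sp6.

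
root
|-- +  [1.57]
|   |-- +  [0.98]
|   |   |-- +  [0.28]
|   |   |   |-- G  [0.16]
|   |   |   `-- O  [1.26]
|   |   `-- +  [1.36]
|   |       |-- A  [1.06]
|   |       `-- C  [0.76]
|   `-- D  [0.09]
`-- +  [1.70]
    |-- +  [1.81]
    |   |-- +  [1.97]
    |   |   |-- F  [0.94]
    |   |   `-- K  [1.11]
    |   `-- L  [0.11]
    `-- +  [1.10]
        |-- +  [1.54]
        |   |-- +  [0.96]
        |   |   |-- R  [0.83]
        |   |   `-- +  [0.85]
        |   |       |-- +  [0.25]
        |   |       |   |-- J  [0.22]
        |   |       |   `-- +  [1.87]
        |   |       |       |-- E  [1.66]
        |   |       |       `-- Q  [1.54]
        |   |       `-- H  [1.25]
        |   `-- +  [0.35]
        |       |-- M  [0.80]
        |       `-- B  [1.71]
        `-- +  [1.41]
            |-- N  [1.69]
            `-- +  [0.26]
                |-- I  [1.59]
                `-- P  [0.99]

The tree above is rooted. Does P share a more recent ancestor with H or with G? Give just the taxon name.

H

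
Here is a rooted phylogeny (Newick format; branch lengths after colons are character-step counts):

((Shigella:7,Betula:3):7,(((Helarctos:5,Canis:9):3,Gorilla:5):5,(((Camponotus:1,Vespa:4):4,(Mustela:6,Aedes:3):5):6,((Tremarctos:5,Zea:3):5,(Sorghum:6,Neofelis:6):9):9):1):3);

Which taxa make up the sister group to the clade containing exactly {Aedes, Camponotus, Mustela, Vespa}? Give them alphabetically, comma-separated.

Neofelis, Sorghum, Tremarctos, Zea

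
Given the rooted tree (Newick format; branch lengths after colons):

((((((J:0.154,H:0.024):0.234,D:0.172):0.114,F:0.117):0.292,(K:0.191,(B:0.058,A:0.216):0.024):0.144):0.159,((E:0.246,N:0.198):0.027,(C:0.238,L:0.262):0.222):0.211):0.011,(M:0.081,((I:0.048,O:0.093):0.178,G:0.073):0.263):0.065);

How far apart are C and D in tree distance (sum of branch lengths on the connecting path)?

The path runs C → … → MRCA → … → D; the MRCA is the node subtending (((((J,H),D),F),(K,(B,A))),((E,N),(C,L))).
Branch lengths along that path: 0.238 + 0.222 + 0.211 + 0.159 + 0.292 + 0.114 + 0.172 = 1.408.

1.408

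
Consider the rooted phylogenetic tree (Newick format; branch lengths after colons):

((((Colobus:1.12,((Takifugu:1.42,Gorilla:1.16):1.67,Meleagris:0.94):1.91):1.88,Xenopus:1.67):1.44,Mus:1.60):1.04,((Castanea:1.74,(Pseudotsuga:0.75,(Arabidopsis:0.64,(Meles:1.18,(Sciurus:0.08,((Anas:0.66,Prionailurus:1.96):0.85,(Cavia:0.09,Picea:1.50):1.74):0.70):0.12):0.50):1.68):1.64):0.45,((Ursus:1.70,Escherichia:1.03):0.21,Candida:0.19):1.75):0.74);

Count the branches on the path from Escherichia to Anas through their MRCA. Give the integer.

11

The MRCA of Escherichia and Anas is the node subtending ((Castanea,(Pseudotsuga,(Arabidopsis,(Meles,(Sciurus,((Anas,Prionailurus),(Cavia,Picea))))))),((Ursus,Escherichia),Candida)).
From Escherichia up to that node: 3 branches. From Anas up to the same node: 8 branches. Total: 3 + 8 = 11.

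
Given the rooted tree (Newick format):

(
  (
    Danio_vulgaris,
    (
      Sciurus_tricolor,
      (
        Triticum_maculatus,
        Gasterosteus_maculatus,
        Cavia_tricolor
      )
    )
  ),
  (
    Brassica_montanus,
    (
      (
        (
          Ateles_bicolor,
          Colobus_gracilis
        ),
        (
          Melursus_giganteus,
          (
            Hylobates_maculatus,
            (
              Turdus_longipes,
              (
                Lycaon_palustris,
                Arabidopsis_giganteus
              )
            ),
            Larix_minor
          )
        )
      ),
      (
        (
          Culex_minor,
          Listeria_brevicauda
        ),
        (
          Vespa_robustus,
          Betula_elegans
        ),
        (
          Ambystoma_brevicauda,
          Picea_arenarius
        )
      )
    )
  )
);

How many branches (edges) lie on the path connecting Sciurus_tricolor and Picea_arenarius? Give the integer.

The MRCA of Sciurus_tricolor and Picea_arenarius is the root of the tree.
From Sciurus_tricolor up to that node: 3 branches. From Picea_arenarius up to the same node: 5 branches. Total: 3 + 5 = 8.

8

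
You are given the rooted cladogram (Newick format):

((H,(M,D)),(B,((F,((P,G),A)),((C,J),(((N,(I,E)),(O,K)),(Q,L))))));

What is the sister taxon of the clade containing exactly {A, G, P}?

F

The clade containing exactly {A, G, P} attaches to the tree at the node subtending (F,((P,G),A)).
The other lineage descending from that same node — the sister group — is the single tip F.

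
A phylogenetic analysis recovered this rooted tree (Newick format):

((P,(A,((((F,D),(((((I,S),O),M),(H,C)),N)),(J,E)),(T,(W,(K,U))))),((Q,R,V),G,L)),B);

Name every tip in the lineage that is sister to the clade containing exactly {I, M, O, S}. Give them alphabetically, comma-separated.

The clade containing exactly {I, M, O, S} attaches to the tree at the node subtending ((((I,S),O),M),(H,C)).
The other lineage descending from that same node — the sister group — is (H,C); its 2 tips in alphabetical order are the answer.

C, H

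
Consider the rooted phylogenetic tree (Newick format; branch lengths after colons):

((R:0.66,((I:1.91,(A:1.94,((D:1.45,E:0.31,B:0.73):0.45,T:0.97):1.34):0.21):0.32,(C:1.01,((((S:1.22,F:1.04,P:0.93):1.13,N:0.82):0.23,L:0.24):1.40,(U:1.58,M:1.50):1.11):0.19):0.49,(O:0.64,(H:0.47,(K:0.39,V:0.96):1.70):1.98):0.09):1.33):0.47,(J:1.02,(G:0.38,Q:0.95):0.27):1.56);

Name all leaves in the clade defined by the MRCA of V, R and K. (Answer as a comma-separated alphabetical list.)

A, B, C, D, E, F, H, I, K, L, M, N, O, P, R, S, T, U, V

Tracing V: it sits inside (K,V).
Tracing R: it sits inside (R,((I,(A,((D,E,B),T))),(C,((((S,F,P),N),L),(U,M))),(O,(H,(K,V))))).
Tracing K: it sits inside (K,V).
The smallest clade enclosing all 3 is (R,((I,(A,((D,E,B),T))),(C,((((S,F,P),N),L),(U,M))),(O,(H,(K,V))))); the answer is its 19 terminal taxa in alphabetical order.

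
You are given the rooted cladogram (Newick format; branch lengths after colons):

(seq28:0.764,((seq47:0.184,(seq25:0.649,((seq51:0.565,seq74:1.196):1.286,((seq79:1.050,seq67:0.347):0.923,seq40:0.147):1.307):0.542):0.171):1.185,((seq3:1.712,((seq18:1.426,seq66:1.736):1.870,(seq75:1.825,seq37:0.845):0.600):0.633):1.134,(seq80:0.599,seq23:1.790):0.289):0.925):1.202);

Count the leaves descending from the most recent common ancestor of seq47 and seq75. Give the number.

14

The MRCA of seq47 and seq75 is the node subtending ((seq47,(seq25,((seq51,seq74),((seq79,seq67),seq40)))),((seq3,((seq18,seq66),(seq75,seq37))),(seq80,seq23))).
That clade contains 14 terminal taxa: seq18, seq23, seq25, seq3, seq37, seq40, seq47, seq51, seq66, seq67, seq74, seq75, seq79, seq80.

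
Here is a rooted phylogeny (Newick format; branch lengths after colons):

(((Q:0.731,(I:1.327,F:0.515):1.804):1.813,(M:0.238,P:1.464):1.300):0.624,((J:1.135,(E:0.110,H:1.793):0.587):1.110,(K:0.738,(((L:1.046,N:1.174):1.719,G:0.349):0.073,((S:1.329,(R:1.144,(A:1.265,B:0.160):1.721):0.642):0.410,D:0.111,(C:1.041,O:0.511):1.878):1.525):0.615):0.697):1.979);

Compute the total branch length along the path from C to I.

13.303

The path runs C → … → MRCA → … → I; the MRCA is the root of the tree.
Branch lengths along that path: 1.041 + 1.878 + 1.525 + 0.615 + 0.697 + 1.979 + 0.624 + 1.813 + 1.804 + 1.327 = 13.303.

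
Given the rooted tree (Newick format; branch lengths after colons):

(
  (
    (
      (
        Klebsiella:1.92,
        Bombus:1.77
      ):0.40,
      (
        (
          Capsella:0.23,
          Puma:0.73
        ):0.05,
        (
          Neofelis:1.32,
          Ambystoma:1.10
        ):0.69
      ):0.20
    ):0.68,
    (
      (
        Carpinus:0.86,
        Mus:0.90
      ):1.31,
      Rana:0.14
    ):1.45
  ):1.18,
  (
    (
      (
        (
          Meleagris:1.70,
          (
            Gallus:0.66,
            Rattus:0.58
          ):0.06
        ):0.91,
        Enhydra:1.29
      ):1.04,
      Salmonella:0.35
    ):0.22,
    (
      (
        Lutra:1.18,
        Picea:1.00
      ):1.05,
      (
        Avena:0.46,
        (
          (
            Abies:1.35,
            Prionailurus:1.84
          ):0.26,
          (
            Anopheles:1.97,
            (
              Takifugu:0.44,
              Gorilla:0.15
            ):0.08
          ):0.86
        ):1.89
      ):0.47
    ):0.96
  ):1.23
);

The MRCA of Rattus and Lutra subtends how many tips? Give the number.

13

The MRCA of Rattus and Lutra is the node subtending ((((Meleagris,(Gallus,Rattus)),Enhydra),Salmonella),((Lutra,Picea),(Avena,((Abies,Prionailurus),(Anopheles,(Takifugu,Gorilla)))))).
That clade contains 13 terminal taxa: Abies, Anopheles, Avena, Enhydra, Gallus, Gorilla, Lutra, Meleagris, Picea, Prionailurus, Rattus, Salmonella, Takifugu.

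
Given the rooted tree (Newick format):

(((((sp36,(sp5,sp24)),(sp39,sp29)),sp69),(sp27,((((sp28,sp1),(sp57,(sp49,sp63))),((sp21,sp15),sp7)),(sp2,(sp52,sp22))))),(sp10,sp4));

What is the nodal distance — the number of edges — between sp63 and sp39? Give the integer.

11

The MRCA of sp63 and sp39 is the node subtending ((((sp36,(sp5,sp24)),(sp39,sp29)),sp69),(sp27,((((sp28,sp1),(sp57,(sp49,sp63))),((sp21,sp15),sp7)),(sp2,(sp52,sp22))))).
From sp63 up to that node: 7 branches. From sp39 up to the same node: 4 branches. Total: 7 + 4 = 11.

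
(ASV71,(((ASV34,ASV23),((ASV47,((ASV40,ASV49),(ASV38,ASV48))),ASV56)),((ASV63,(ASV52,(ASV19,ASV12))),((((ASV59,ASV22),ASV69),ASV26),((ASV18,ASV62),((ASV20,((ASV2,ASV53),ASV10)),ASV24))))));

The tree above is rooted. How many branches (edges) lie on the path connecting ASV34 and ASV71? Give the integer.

5

The MRCA of ASV34 and ASV71 is the root of the tree.
From ASV34 up to that node: 4 branches. From ASV71 up to the same node: 1 branch. Total: 4 + 1 = 5.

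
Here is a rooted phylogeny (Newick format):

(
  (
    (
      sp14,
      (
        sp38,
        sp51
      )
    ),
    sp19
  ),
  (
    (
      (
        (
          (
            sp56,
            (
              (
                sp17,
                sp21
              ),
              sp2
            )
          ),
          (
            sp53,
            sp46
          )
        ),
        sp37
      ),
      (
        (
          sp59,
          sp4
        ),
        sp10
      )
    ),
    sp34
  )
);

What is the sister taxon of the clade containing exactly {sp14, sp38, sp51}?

sp19

The clade containing exactly {sp14, sp38, sp51} attaches to the tree at the node subtending ((sp14,(sp38,sp51)),sp19).
The other lineage descending from that same node — the sister group — is the single tip sp19.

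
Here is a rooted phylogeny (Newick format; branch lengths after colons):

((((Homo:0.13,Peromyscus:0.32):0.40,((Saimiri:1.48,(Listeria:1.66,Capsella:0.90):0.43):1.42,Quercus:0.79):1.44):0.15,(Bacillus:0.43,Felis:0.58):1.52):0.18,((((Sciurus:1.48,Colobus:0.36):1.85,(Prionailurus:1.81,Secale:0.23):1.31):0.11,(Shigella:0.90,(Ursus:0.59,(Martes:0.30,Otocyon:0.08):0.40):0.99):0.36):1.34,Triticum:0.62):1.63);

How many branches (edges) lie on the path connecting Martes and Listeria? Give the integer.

The MRCA of Martes and Listeria is the root of the tree.
From Martes up to that node: 6 branches. From Listeria up to the same node: 6 branches. Total: 6 + 6 = 12.

12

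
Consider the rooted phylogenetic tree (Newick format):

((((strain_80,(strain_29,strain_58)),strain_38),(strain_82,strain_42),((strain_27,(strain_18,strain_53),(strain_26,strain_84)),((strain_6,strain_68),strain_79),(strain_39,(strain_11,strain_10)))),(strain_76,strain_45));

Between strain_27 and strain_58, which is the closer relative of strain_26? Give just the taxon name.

strain_27

The MRCA of strain_26 and strain_27 subtends (strain_27,(strain_18,strain_53),(strain_26,strain_84)) (5 taxa).
The MRCA of strain_26 and strain_58 subtends (((strain_80,(strain_29,strain_58)),strain_38),(strain_82,strain_42),((strain_27,(strain_18,strain_53),(strain_26,strain_84)),((strain_6,strain_68),strain_79),(strain_39,(strain_11,strain_10)))) (17 taxa).
The first is nested inside the second, so strain_26 shares a more recent common ancestor with strain_27.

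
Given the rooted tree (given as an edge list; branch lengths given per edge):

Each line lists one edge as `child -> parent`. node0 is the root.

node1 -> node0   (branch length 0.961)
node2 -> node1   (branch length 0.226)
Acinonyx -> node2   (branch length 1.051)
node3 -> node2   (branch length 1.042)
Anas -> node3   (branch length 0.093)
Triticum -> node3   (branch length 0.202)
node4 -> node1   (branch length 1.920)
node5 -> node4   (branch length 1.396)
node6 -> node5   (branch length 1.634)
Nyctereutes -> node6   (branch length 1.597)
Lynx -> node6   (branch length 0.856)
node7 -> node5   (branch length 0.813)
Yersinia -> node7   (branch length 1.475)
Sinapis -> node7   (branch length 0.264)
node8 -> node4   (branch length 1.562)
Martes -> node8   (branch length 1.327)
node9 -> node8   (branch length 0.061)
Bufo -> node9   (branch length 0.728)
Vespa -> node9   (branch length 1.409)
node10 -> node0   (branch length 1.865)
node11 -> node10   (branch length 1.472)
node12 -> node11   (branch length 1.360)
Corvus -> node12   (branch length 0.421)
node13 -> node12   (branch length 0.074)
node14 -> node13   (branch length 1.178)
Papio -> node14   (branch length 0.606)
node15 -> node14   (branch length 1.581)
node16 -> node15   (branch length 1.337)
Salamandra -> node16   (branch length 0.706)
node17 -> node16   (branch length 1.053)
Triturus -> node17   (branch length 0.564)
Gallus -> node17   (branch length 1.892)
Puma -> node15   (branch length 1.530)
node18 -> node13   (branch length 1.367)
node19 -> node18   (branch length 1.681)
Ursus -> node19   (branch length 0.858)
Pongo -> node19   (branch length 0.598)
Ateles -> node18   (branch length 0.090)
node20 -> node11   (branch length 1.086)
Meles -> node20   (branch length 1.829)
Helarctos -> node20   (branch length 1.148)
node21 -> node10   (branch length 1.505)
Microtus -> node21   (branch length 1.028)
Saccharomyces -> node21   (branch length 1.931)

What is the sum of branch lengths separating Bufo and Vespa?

The path runs Bufo → … → MRCA → … → Vespa; the MRCA is the node subtending (Bufo,Vespa).
Branch lengths along that path: 0.728 + 1.409 = 2.137.

2.137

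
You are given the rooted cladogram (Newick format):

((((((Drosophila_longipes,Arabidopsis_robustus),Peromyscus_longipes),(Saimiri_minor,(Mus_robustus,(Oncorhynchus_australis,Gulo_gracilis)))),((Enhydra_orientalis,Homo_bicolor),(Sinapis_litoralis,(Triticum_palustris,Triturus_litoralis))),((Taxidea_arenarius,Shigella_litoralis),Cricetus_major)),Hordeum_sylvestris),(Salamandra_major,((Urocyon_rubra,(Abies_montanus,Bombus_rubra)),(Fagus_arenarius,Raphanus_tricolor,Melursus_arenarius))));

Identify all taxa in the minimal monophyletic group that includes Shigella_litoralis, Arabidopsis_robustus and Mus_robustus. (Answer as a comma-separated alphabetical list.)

Arabidopsis_robustus, Cricetus_major, Drosophila_longipes, Enhydra_orientalis, Gulo_gracilis, Homo_bicolor, Mus_robustus, Oncorhynchus_australis, Peromyscus_longipes, Saimiri_minor, Shigella_litoralis, Sinapis_litoralis, Taxidea_arenarius, Triticum_palustris, Triturus_litoralis

Tracing Shigella_litoralis: it sits inside (Taxidea_arenarius,Shigella_litoralis).
Tracing Arabidopsis_robustus: it sits inside (Drosophila_longipes,Arabidopsis_robustus).
Tracing Mus_robustus: it sits inside (Mus_robustus,(Oncorhynchus_australis,Gulo_gracilis)).
The smallest clade enclosing all 3 is ((((Drosophila_longipes,Arabidopsis_robustus),Peromyscus_longipes),(Saimiri_minor,(Mus_robustus,(Oncorhynchus_australis,Gulo_gracilis)))),((Enhydra_orientalis,Homo_bicolor),(Sinapis_litoralis,(Triticum_palustris,Triturus_litoralis))),((Taxidea_arenarius,Shigella_litoralis),Cricetus_major)); the answer is its 15 terminal taxa in alphabetical order.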